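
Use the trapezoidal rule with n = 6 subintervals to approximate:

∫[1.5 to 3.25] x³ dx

f(x) = x³
a = 1.5, b = 3.25, n = 6
h = (b - a)/n = 0.291667

Trapezoidal rule: (h/2)[f(x₀) + 2f(x₁) + 2f(x₂) + ... + f(xₙ)]

x_0 = 1.5000, f(x_0) = 3.375000, coefficient = 1
x_1 = 1.7917, f(x_1) = 5.751374, coefficient = 2
x_2 = 2.0833, f(x_2) = 9.042245, coefficient = 2
x_3 = 2.3750, f(x_3) = 13.396484, coefficient = 2
x_4 = 2.6667, f(x_4) = 18.962963, coefficient = 2
x_5 = 2.9583, f(x_5) = 25.890553, coefficient = 2
x_6 = 3.2500, f(x_6) = 34.328125, coefficient = 1

I ≈ (0.291667/2) × 183.790365 = 26.802762
Exact value: 26.625977
Error: 0.176785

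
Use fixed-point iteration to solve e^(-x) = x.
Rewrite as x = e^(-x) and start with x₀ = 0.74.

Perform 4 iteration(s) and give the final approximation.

Equation: e^(-x) = x
Fixed-point form: x = e^(-x)
x₀ = 0.74

x_1 = g(0.740000) = 0.477114
x_2 = g(0.477114) = 0.620572
x_3 = g(0.620572) = 0.537637
x_4 = g(0.537637) = 0.584127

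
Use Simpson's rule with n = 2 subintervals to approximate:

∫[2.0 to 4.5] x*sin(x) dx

f(x) = x*sin(x)
a = 2.0, b = 4.5, n = 2
h = (b - a)/n = 1.250000

Simpson's rule: (h/3)[f(x₀) + 4f(x₁) + 2f(x₂) + ... + f(xₙ)]

x_0 = 2.0000, f(x_0) = 1.818595, coefficient = 1
x_1 = 3.2500, f(x_1) = -0.351634, coefficient = 4
x_2 = 4.5000, f(x_2) = -4.398886, coefficient = 1

I ≈ (1.250000/3) × -3.986827 = -1.661178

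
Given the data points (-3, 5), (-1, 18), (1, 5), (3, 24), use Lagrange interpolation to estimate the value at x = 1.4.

Lagrange interpolation formula:
P(x) = Σ yᵢ × Lᵢ(x)
where Lᵢ(x) = Π_{j≠i} (x - xⱼ)/(xᵢ - xⱼ)

L_0(1.4) = (1.4 - (-1))/(-3 - (-1)) × (1.4 - 1)/(-3 - 1) × (1.4 - 3)/(-3 - 3) = 0.032000
L_1(1.4) = (1.4 - (-3))/(-1 - (-3)) × (1.4 - 1)/(-1 - 1) × (1.4 - 3)/(-1 - 3) = -0.176000
L_2(1.4) = (1.4 - (-3))/(1 - (-3)) × (1.4 - (-1))/(1 - (-1)) × (1.4 - 3)/(1 - 3) = 1.056000
L_3(1.4) = (1.4 - (-3))/(3 - (-3)) × (1.4 - (-1))/(3 - (-1)) × (1.4 - 1)/(3 - 1) = 0.088000

P(1.4) = 5×L_0(1.4) + 18×L_1(1.4) + 5×L_2(1.4) + 24×L_3(1.4)
P(1.4) = 4.384000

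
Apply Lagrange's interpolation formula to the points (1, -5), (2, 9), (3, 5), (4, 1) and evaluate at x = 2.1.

Lagrange interpolation formula:
P(x) = Σ yᵢ × Lᵢ(x)
where Lᵢ(x) = Π_{j≠i} (x - xⱼ)/(xᵢ - xⱼ)

L_0(2.1) = (2.1 - 2)/(1 - 2) × (2.1 - 3)/(1 - 3) × (2.1 - 4)/(1 - 4) = -0.028500
L_1(2.1) = (2.1 - 1)/(2 - 1) × (2.1 - 3)/(2 - 3) × (2.1 - 4)/(2 - 4) = 0.940500
L_2(2.1) = (2.1 - 1)/(3 - 1) × (2.1 - 2)/(3 - 2) × (2.1 - 4)/(3 - 4) = 0.104500
L_3(2.1) = (2.1 - 1)/(4 - 1) × (2.1 - 2)/(4 - 2) × (2.1 - 3)/(4 - 3) = -0.016500

P(2.1) = (-5)×L_0(2.1) + 9×L_1(2.1) + 5×L_2(2.1) + 1×L_3(2.1)
P(2.1) = 9.113000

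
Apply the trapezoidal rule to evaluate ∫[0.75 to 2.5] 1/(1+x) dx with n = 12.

f(x) = 1/(1+x)
a = 0.75, b = 2.5, n = 12
h = (b - a)/n = 0.145833

Trapezoidal rule: (h/2)[f(x₀) + 2f(x₁) + 2f(x₂) + ... + f(xₙ)]

x_0 = 0.7500, f(x_0) = 0.571429, coefficient = 1
x_1 = 0.8958, f(x_1) = 0.527473, coefficient = 2
x_2 = 1.0417, f(x_2) = 0.489796, coefficient = 2
x_3 = 1.1875, f(x_3) = 0.457143, coefficient = 2
x_4 = 1.3333, f(x_4) = 0.428571, coefficient = 2
x_5 = 1.4792, f(x_5) = 0.403361, coefficient = 2
x_6 = 1.6250, f(x_6) = 0.380952, coefficient = 2
x_7 = 1.7708, f(x_7) = 0.360902, coefficient = 2
x_8 = 1.9167, f(x_8) = 0.342857, coefficient = 2
x_9 = 2.0625, f(x_9) = 0.326531, coefficient = 2
x_10 = 2.2083, f(x_10) = 0.311688, coefficient = 2
x_11 = 2.3542, f(x_11) = 0.298137, coefficient = 2
x_12 = 2.5000, f(x_12) = 0.285714, coefficient = 1

I ≈ (0.145833/2) × 9.511966 = 0.693581
Exact value: 0.693147
Error: 0.000434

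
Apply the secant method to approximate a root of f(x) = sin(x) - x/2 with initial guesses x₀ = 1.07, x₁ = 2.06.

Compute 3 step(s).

f(x) = sin(x) - x/2
x₀ = 1.07, x₁ = 2.06

Secant formula: x_{n+1} = x_n - f(x_n)(x_n - x_{n-1})/(f(x_n) - f(x_{n-1}))

Iteration 1:
  f(1.070000) = 0.342201
  f(2.060000) = -0.147293
  x_2 = 2.060000 - (-0.147293)×(2.060000 - 1.070000)/(-0.147293 - 0.342201)
       = 1.762101
Iteration 2:
  f(2.060000) = -0.147293
  f(1.762101) = 0.100707
  x_3 = 1.762101 - 0.100707×(1.762101 - 2.060000)/(0.100707 - (-0.147293))
       = 1.883071
Iteration 3:
  f(1.762101) = 0.100707
  f(1.883071) = 0.010102
  x_4 = 1.883071 - 0.010102×(1.883071 - 1.762101)/(0.010102 - 0.100707)
       = 1.896558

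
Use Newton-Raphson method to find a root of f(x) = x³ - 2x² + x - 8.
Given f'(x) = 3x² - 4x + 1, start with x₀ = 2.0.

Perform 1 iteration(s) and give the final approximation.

f(x) = x³ - 2x² + x - 8
f'(x) = 3x² - 4x + 1
x₀ = 2.0

Newton-Raphson formula: x_{n+1} = x_n - f(x_n)/f'(x_n)

Iteration 1:
  f(2.000000) = -6.000000
  f'(2.000000) = 5.000000
  x_1 = 2.000000 - (-6.000000)/5.000000 = 3.200000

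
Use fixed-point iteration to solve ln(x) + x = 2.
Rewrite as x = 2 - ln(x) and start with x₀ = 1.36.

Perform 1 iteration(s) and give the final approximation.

Equation: ln(x) + x = 2
Fixed-point form: x = 2 - ln(x)
x₀ = 1.36

x_1 = g(1.360000) = 1.692515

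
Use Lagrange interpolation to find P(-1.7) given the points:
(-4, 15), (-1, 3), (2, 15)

Lagrange interpolation formula:
P(x) = Σ yᵢ × Lᵢ(x)
where Lᵢ(x) = Π_{j≠i} (x - xⱼ)/(xᵢ - xⱼ)

L_0(-1.7) = (-1.7 - (-1))/(-4 - (-1)) × (-1.7 - 2)/(-4 - 2) = 0.143889
L_1(-1.7) = (-1.7 - (-4))/(-1 - (-4)) × (-1.7 - 2)/(-1 - 2) = 0.945556
L_2(-1.7) = (-1.7 - (-4))/(2 - (-4)) × (-1.7 - (-1))/(2 - (-1)) = -0.089444

P(-1.7) = 15×L_0(-1.7) + 3×L_1(-1.7) + 15×L_2(-1.7)
P(-1.7) = 3.653333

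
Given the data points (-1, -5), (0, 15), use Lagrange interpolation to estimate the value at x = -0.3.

Lagrange interpolation formula:
P(x) = Σ yᵢ × Lᵢ(x)
where Lᵢ(x) = Π_{j≠i} (x - xⱼ)/(xᵢ - xⱼ)

L_0(-0.3) = (-0.3 - 0)/(-1 - 0) = 0.300000
L_1(-0.3) = (-0.3 - (-1))/(0 - (-1)) = 0.700000

P(-0.3) = (-5)×L_0(-0.3) + 15×L_1(-0.3)
P(-0.3) = 9.000000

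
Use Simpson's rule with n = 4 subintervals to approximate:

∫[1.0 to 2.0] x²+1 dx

f(x) = x²+1
a = 1.0, b = 2.0, n = 4
h = (b - a)/n = 0.250000

Simpson's rule: (h/3)[f(x₀) + 4f(x₁) + 2f(x₂) + ... + f(xₙ)]

x_0 = 1.0000, f(x_0) = 2.000000, coefficient = 1
x_1 = 1.2500, f(x_1) = 2.562500, coefficient = 4
x_2 = 1.5000, f(x_2) = 3.250000, coefficient = 2
x_3 = 1.7500, f(x_3) = 4.062500, coefficient = 4
x_4 = 2.0000, f(x_4) = 5.000000, coefficient = 1

I ≈ (0.250000/3) × 40.000000 = 3.333333
Exact value: 3.333333
Error: 0.000000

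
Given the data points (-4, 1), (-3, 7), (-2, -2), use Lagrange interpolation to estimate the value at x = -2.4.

Lagrange interpolation formula:
P(x) = Σ yᵢ × Lᵢ(x)
where Lᵢ(x) = Π_{j≠i} (x - xⱼ)/(xᵢ - xⱼ)

L_0(-2.4) = (-2.4 - (-3))/(-4 - (-3)) × (-2.4 - (-2))/(-4 - (-2)) = -0.120000
L_1(-2.4) = (-2.4 - (-4))/(-3 - (-4)) × (-2.4 - (-2))/(-3 - (-2)) = 0.640000
L_2(-2.4) = (-2.4 - (-4))/(-2 - (-4)) × (-2.4 - (-3))/(-2 - (-3)) = 0.480000

P(-2.4) = 1×L_0(-2.4) + 7×L_1(-2.4) + (-2)×L_2(-2.4)
P(-2.4) = 3.400000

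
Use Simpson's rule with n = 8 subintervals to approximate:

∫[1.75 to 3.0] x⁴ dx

f(x) = x⁴
a = 1.75, b = 3.0, n = 8
h = (b - a)/n = 0.156250

Simpson's rule: (h/3)[f(x₀) + 4f(x₁) + 2f(x₂) + ... + f(xₙ)]

x_0 = 1.7500, f(x_0) = 9.378906, coefficient = 1
x_1 = 1.9062, f(x_1) = 13.204423, coefficient = 4
x_2 = 2.0625, f(x_2) = 18.095718, coefficient = 2
x_3 = 2.2188, f(x_3) = 24.234468, coefficient = 4
x_4 = 2.3750, f(x_4) = 31.816650, coefficient = 2
x_5 = 2.5312, f(x_5) = 41.052552, coefficient = 4
x_6 = 2.6875, f(x_6) = 52.166763, coefficient = 2
x_7 = 2.8438, f(x_7) = 65.398179, coefficient = 4
x_8 = 3.0000, f(x_8) = 81.000000, coefficient = 1

I ≈ (0.156250/3) × 870.095657 = 45.317482
Exact value: 45.317383
Error: 0.000099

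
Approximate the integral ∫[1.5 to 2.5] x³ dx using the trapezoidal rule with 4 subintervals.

f(x) = x³
a = 1.5, b = 2.5, n = 4
h = (b - a)/n = 0.250000

Trapezoidal rule: (h/2)[f(x₀) + 2f(x₁) + 2f(x₂) + ... + f(xₙ)]

x_0 = 1.5000, f(x_0) = 3.375000, coefficient = 1
x_1 = 1.7500, f(x_1) = 5.359375, coefficient = 2
x_2 = 2.0000, f(x_2) = 8.000000, coefficient = 2
x_3 = 2.2500, f(x_3) = 11.390625, coefficient = 2
x_4 = 2.5000, f(x_4) = 15.625000, coefficient = 1

I ≈ (0.250000/2) × 68.500000 = 8.562500
Exact value: 8.500000
Error: 0.062500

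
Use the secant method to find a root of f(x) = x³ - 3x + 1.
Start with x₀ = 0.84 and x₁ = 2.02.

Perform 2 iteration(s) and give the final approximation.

f(x) = x³ - 3x + 1
x₀ = 0.84, x₁ = 2.02

Secant formula: x_{n+1} = x_n - f(x_n)(x_n - x_{n-1})/(f(x_n) - f(x_{n-1}))

Iteration 1:
  f(0.840000) = -0.927296
  f(2.020000) = 3.182408
  x_2 = 2.020000 - 3.182408×(2.020000 - 0.840000)/(3.182408 - (-0.927296))
       = 1.106250
Iteration 2:
  f(2.020000) = 3.182408
  f(1.106250) = -0.964933
  x_3 = 1.106250 - (-0.964933)×(1.106250 - 2.020000)/(-0.964933 - 3.182408)
       = 1.318846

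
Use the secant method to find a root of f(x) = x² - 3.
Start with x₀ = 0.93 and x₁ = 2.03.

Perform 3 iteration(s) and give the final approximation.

f(x) = x² - 3
x₀ = 0.93, x₁ = 2.03

Secant formula: x_{n+1} = x_n - f(x_n)(x_n - x_{n-1})/(f(x_n) - f(x_{n-1}))

Iteration 1:
  f(0.930000) = -2.135100
  f(2.030000) = 1.120900
  x_2 = 2.030000 - 1.120900×(2.030000 - 0.930000)/(1.120900 - (-2.135100))
       = 1.651318
Iteration 2:
  f(2.030000) = 1.120900
  f(1.651318) = -0.273150
  x_3 = 1.651318 - (-0.273150)×(1.651318 - 2.030000)/(-0.273150 - 1.120900)
       = 1.725517
Iteration 3:
  f(1.651318) = -0.273150
  f(1.725517) = -0.022592
  x_4 = 1.725517 - (-0.022592)×(1.725517 - 1.651318)/(-0.022592 - (-0.273150))
       = 1.732207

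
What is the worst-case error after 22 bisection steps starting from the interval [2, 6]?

Bisection error bound: |error| ≤ (b-a)/2^n
|error| ≤ (6 - 2)/2^22 = 4/2^22
|error| ≤ 0.0000009537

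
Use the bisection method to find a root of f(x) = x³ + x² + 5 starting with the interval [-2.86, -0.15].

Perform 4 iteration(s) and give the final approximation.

f(x) = x³ + x² + 5
Initial interval: [-2.86, -0.15]

Iteration 1:
  c_1 = (-2.860000 + (-0.150000))/2 = -1.505000
  f(c_1) = f(-1.505000) = 3.856162
  f(a) × f(c) < 0, new interval: [-2.860000, -1.505000]
Iteration 2:
  c_2 = (-2.860000 + (-1.505000))/2 = -2.182500
  f(c_2) = f(-2.182500) = -0.632610
  f(a) × f(c) ≥ 0, new interval: [-2.182500, -1.505000]
Iteration 3:
  c_3 = (-2.182500 + (-1.505000))/2 = -1.843750
  f(c_3) = f(-1.843750) = 2.131744
  f(a) × f(c) < 0, new interval: [-2.182500, -1.843750]
Iteration 4:
  c_4 = (-2.182500 + (-1.843750))/2 = -2.013125
  f(c_4) = f(-2.013125) = 0.894136
  f(a) × f(c) < 0, new interval: [-2.182500, -2.013125]

After 4 iteration(s), the approximation is c_4 = -2.013125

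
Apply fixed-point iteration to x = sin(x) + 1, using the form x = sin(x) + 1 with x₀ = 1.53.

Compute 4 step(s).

Equation: x = sin(x) + 1
Fixed-point form: x = sin(x) + 1
x₀ = 1.53

x_1 = g(1.530000) = 1.999168
x_2 = g(1.999168) = 1.909643
x_3 = g(1.909643) = 1.943139
x_4 = g(1.943139) = 1.931478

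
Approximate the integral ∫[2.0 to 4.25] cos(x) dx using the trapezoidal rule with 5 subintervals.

f(x) = cos(x)
a = 2.0, b = 4.25, n = 5
h = (b - a)/n = 0.450000

Trapezoidal rule: (h/2)[f(x₀) + 2f(x₁) + 2f(x₂) + ... + f(xₙ)]

x_0 = 2.0000, f(x_0) = -0.416147, coefficient = 1
x_1 = 2.4500, f(x_1) = -0.770231, coefficient = 2
x_2 = 2.9000, f(x_2) = -0.970958, coefficient = 2
x_3 = 3.3500, f(x_3) = -0.978362, coefficient = 2
x_4 = 3.8000, f(x_4) = -0.790968, coefficient = 2
x_5 = 4.2500, f(x_5) = -0.446087, coefficient = 1

I ≈ (0.450000/2) × -7.883272 = -1.773736
Exact value: -1.804287
Error: 0.030551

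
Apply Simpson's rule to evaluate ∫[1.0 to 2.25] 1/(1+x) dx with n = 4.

f(x) = 1/(1+x)
a = 1.0, b = 2.25, n = 4
h = (b - a)/n = 0.312500

Simpson's rule: (h/3)[f(x₀) + 4f(x₁) + 2f(x₂) + ... + f(xₙ)]

x_0 = 1.0000, f(x_0) = 0.500000, coefficient = 1
x_1 = 1.3125, f(x_1) = 0.432432, coefficient = 4
x_2 = 1.6250, f(x_2) = 0.380952, coefficient = 2
x_3 = 1.9375, f(x_3) = 0.340426, coefficient = 4
x_4 = 2.2500, f(x_4) = 0.307692, coefficient = 1

I ≈ (0.312500/3) × 4.661029 = 0.485524
Exact value: 0.485508
Error: 0.000016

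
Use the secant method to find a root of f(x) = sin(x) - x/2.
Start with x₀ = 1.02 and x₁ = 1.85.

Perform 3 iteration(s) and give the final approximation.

f(x) = sin(x) - x/2
x₀ = 1.02, x₁ = 1.85

Secant formula: x_{n+1} = x_n - f(x_n)(x_n - x_{n-1})/(f(x_n) - f(x_{n-1}))

Iteration 1:
  f(1.020000) = 0.342108
  f(1.850000) = 0.036275
  x_2 = 1.850000 - 0.036275×(1.850000 - 1.020000)/(0.036275 - 0.342108)
       = 1.948447
Iteration 2:
  f(1.850000) = 0.036275
  f(1.948447) = -0.044690
  x_3 = 1.948447 - (-0.044690)×(1.948447 - 1.850000)/(-0.044690 - 0.036275)
       = 1.894108
Iteration 3:
  f(1.948447) = -0.044690
  f(1.894108) = 0.001135
  x_4 = 1.894108 - 0.001135×(1.894108 - 1.948447)/(0.001135 - (-0.044690))
       = 1.895453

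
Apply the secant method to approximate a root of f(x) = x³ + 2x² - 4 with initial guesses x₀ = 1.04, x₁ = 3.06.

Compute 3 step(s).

f(x) = x³ + 2x² - 4
x₀ = 1.04, x₁ = 3.06

Secant formula: x_{n+1} = x_n - f(x_n)(x_n - x_{n-1})/(f(x_n) - f(x_{n-1}))

Iteration 1:
  f(1.040000) = -0.711936
  f(3.060000) = 43.379816
  x_2 = 3.060000 - 43.379816×(3.060000 - 1.040000)/(43.379816 - (-0.711936))
       = 1.072616
Iteration 2:
  f(3.060000) = 43.379816
  f(1.072616) = -0.464937
  x_3 = 1.072616 - (-0.464937)×(1.072616 - 3.060000)/(-0.464937 - 43.379816)
       = 1.093691
Iteration 3:
  f(1.072616) = -0.464937
  f(1.093691) = -0.299452
  x_4 = 1.093691 - (-0.299452)×(1.093691 - 1.072616)/(-0.299452 - (-0.464937))
       = 1.131826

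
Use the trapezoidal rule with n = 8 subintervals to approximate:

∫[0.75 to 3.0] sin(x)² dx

f(x) = sin(x)²
a = 0.75, b = 3.0, n = 8
h = (b - a)/n = 0.281250

Trapezoidal rule: (h/2)[f(x₀) + 2f(x₁) + 2f(x₂) + ... + f(xₙ)]

x_0 = 0.7500, f(x_0) = 0.464631, coefficient = 1
x_1 = 1.0312, f(x_1) = 0.736064, coefficient = 2
x_2 = 1.3125, f(x_2) = 0.934754, coefficient = 2
x_3 = 1.5938, f(x_3) = 0.999473, coefficient = 2
x_4 = 1.8750, f(x_4) = 0.910280, coefficient = 2
x_5 = 2.1562, f(x_5) = 0.694658, coefficient = 2
x_6 = 2.4375, f(x_6) = 0.419052, coefficient = 2
x_7 = 2.7188, f(x_7) = 0.168391, coefficient = 2
x_8 = 3.0000, f(x_8) = 0.019915, coefficient = 1

I ≈ (0.281250/2) × 10.209890 = 1.435766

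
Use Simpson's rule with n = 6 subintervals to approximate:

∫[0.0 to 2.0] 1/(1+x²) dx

f(x) = 1/(1+x²)
a = 0.0, b = 2.0, n = 6
h = (b - a)/n = 0.333333

Simpson's rule: (h/3)[f(x₀) + 4f(x₁) + 2f(x₂) + ... + f(xₙ)]

x_0 = 0.0000, f(x_0) = 1.000000, coefficient = 1
x_1 = 0.3333, f(x_1) = 0.900000, coefficient = 4
x_2 = 0.6667, f(x_2) = 0.692308, coefficient = 2
x_3 = 1.0000, f(x_3) = 0.500000, coefficient = 4
x_4 = 1.3333, f(x_4) = 0.360000, coefficient = 2
x_5 = 1.6667, f(x_5) = 0.264706, coefficient = 4
x_6 = 2.0000, f(x_6) = 0.200000, coefficient = 1

I ≈ (0.333333/3) × 9.963439 = 1.107049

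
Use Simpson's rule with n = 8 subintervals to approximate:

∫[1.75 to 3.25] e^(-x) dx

f(x) = e^(-x)
a = 1.75, b = 3.25, n = 8
h = (b - a)/n = 0.187500

Simpson's rule: (h/3)[f(x₀) + 4f(x₁) + 2f(x₂) + ... + f(xₙ)]

x_0 = 1.7500, f(x_0) = 0.173774, coefficient = 1
x_1 = 1.9375, f(x_1) = 0.144064, coefficient = 4
x_2 = 2.1250, f(x_2) = 0.119433, coefficient = 2
x_3 = 2.3125, f(x_3) = 0.099013, coefficient = 4
x_4 = 2.5000, f(x_4) = 0.082085, coefficient = 2
x_5 = 2.6875, f(x_5) = 0.068051, coefficient = 4
x_6 = 2.8750, f(x_6) = 0.056416, coefficient = 2
x_7 = 3.0625, f(x_7) = 0.046771, coefficient = 4
x_8 = 3.2500, f(x_8) = 0.038774, coefficient = 1

I ≈ (0.187500/3) × 2.160011 = 0.135001
Exact value: 0.135000
Error: 0.000001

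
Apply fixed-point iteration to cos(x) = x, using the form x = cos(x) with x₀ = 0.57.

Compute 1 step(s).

Equation: cos(x) = x
Fixed-point form: x = cos(x)
x₀ = 0.57

x_1 = g(0.570000) = 0.841901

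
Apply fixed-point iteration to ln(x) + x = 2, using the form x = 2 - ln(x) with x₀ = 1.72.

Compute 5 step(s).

Equation: ln(x) + x = 2
Fixed-point form: x = 2 - ln(x)
x₀ = 1.72

x_1 = g(1.720000) = 1.457676
x_2 = g(1.457676) = 1.623157
x_3 = g(1.623157) = 1.515627
x_4 = g(1.515627) = 1.584171
x_5 = g(1.584171) = 1.539939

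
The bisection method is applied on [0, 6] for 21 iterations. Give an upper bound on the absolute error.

Bisection error bound: |error| ≤ (b-a)/2^n
|error| ≤ (6 - 0)/2^21 = 6/2^21
|error| ≤ 0.0000028610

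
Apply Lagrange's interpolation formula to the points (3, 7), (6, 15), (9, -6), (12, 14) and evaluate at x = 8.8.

Lagrange interpolation formula:
P(x) = Σ yᵢ × Lᵢ(x)
where Lᵢ(x) = Π_{j≠i} (x - xⱼ)/(xᵢ - xⱼ)

L_0(8.8) = (8.8 - 6)/(3 - 6) × (8.8 - 9)/(3 - 9) × (8.8 - 12)/(3 - 12) = -0.011062
L_1(8.8) = (8.8 - 3)/(6 - 3) × (8.8 - 9)/(6 - 9) × (8.8 - 12)/(6 - 12) = 0.068741
L_2(8.8) = (8.8 - 3)/(9 - 3) × (8.8 - 6)/(9 - 6) × (8.8 - 12)/(9 - 12) = 0.962370
L_3(8.8) = (8.8 - 3)/(12 - 3) × (8.8 - 6)/(12 - 6) × (8.8 - 9)/(12 - 9) = -0.020049

P(8.8) = 7×L_0(8.8) + 15×L_1(8.8) + (-6)×L_2(8.8) + 14×L_3(8.8)
P(8.8) = -5.101235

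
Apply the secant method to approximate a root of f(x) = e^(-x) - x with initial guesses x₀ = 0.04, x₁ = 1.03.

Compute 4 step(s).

f(x) = e^(-x) - x
x₀ = 0.04, x₁ = 1.03

Secant formula: x_{n+1} = x_n - f(x_n)(x_n - x_{n-1})/(f(x_n) - f(x_{n-1}))

Iteration 1:
  f(0.040000) = 0.920789
  f(1.030000) = -0.672993
  x_2 = 1.030000 - (-0.672993)×(1.030000 - 0.040000)/(-0.672993 - 0.920789)
       = 0.611961
Iteration 2:
  f(1.030000) = -0.672993
  f(0.611961) = -0.069675
  x_3 = 0.611961 - (-0.069675)×(0.611961 - 1.030000)/(-0.069675 - (-0.672993))
       = 0.563684
Iteration 3:
  f(0.611961) = -0.069675
  f(0.563684) = 0.005425
  x_4 = 0.563684 - 0.005425×(0.563684 - 0.611961)/(0.005425 - (-0.069675))
       = 0.567171
Iteration 4:
  f(0.563684) = 0.005425
  f(0.567171) = -0.000044
  x_5 = 0.567171 - (-0.000044)×(0.567171 - 0.563684)/(-0.000044 - 0.005425)
       = 0.567143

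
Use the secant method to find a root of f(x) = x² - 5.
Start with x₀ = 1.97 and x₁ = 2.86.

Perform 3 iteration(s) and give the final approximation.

f(x) = x² - 5
x₀ = 1.97, x₁ = 2.86

Secant formula: x_{n+1} = x_n - f(x_n)(x_n - x_{n-1})/(f(x_n) - f(x_{n-1}))

Iteration 1:
  f(1.970000) = -1.119100
  f(2.860000) = 3.179600
  x_2 = 2.860000 - 3.179600×(2.860000 - 1.970000)/(3.179600 - (-1.119100))
       = 2.201698
Iteration 2:
  f(2.860000) = 3.179600
  f(2.201698) = -0.152527
  x_3 = 2.201698 - (-0.152527)×(2.201698 - 2.860000)/(-0.152527 - 3.179600)
       = 2.231831
Iteration 3:
  f(2.201698) = -0.152527
  f(2.231831) = -0.018929
  x_4 = 2.231831 - (-0.018929)×(2.231831 - 2.201698)/(-0.018929 - (-0.152527))
       = 2.236101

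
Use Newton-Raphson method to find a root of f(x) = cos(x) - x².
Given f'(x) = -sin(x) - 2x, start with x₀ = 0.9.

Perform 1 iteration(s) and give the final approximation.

f(x) = cos(x) - x²
f'(x) = -sin(x) - 2x
x₀ = 0.9

Newton-Raphson formula: x_{n+1} = x_n - f(x_n)/f'(x_n)

Iteration 1:
  f(0.900000) = -0.188390
  f'(0.900000) = -2.583327
  x_1 = 0.900000 - (-0.188390)/(-2.583327) = 0.827075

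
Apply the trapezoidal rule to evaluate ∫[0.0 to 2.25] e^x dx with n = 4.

f(x) = e^x
a = 0.0, b = 2.25, n = 4
h = (b - a)/n = 0.562500

Trapezoidal rule: (h/2)[f(x₀) + 2f(x₁) + 2f(x₂) + ... + f(xₙ)]

x_0 = 0.0000, f(x_0) = 1.000000, coefficient = 1
x_1 = 0.5625, f(x_1) = 1.755055, coefficient = 2
x_2 = 1.1250, f(x_2) = 3.080217, coefficient = 2
x_3 = 1.6875, f(x_3) = 5.405949, coefficient = 2
x_4 = 2.2500, f(x_4) = 9.487736, coefficient = 1

I ≈ (0.562500/2) × 30.970177 = 8.710362
Exact value: 8.487736
Error: 0.222626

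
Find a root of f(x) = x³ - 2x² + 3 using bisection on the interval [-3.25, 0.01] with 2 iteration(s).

f(x) = x³ - 2x² + 3
Initial interval: [-3.25, 0.01]

Iteration 1:
  c_1 = (-3.250000 + 0.010000)/2 = -1.620000
  f(c_1) = f(-1.620000) = -6.500328
  f(a) × f(c) ≥ 0, new interval: [-1.620000, 0.010000]
Iteration 2:
  c_2 = (-1.620000 + 0.010000)/2 = -0.805000
  f(c_2) = f(-0.805000) = 1.182290
  f(a) × f(c) < 0, new interval: [-1.620000, -0.805000]

After 2 iteration(s), the approximation is c_2 = -0.805000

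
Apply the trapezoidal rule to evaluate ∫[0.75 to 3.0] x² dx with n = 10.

f(x) = x²
a = 0.75, b = 3.0, n = 10
h = (b - a)/n = 0.225000

Trapezoidal rule: (h/2)[f(x₀) + 2f(x₁) + 2f(x₂) + ... + f(xₙ)]

x_0 = 0.7500, f(x_0) = 0.562500, coefficient = 1
x_1 = 0.9750, f(x_1) = 0.950625, coefficient = 2
x_2 = 1.2000, f(x_2) = 1.440000, coefficient = 2
x_3 = 1.4250, f(x_3) = 2.030625, coefficient = 2
x_4 = 1.6500, f(x_4) = 2.722500, coefficient = 2
x_5 = 1.8750, f(x_5) = 3.515625, coefficient = 2
x_6 = 2.1000, f(x_6) = 4.410000, coefficient = 2
x_7 = 2.3250, f(x_7) = 5.405625, coefficient = 2
x_8 = 2.5500, f(x_8) = 6.502500, coefficient = 2
x_9 = 2.7750, f(x_9) = 7.700625, coefficient = 2
x_10 = 3.0000, f(x_10) = 9.000000, coefficient = 1

I ≈ (0.225000/2) × 78.918750 = 8.878359
Exact value: 8.859375
Error: 0.018984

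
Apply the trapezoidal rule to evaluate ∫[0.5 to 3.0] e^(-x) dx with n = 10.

f(x) = e^(-x)
a = 0.5, b = 3.0, n = 10
h = (b - a)/n = 0.250000

Trapezoidal rule: (h/2)[f(x₀) + 2f(x₁) + 2f(x₂) + ... + f(xₙ)]

x_0 = 0.5000, f(x_0) = 0.606531, coefficient = 1
x_1 = 0.7500, f(x_1) = 0.472367, coefficient = 2
x_2 = 1.0000, f(x_2) = 0.367879, coefficient = 2
x_3 = 1.2500, f(x_3) = 0.286505, coefficient = 2
x_4 = 1.5000, f(x_4) = 0.223130, coefficient = 2
x_5 = 1.7500, f(x_5) = 0.173774, coefficient = 2
x_6 = 2.0000, f(x_6) = 0.135335, coefficient = 2
x_7 = 2.2500, f(x_7) = 0.105399, coefficient = 2
x_8 = 2.5000, f(x_8) = 0.082085, coefficient = 2
x_9 = 2.7500, f(x_9) = 0.063928, coefficient = 2
x_10 = 3.0000, f(x_10) = 0.049787, coefficient = 1

I ≈ (0.250000/2) × 4.477122 = 0.559640
Exact value: 0.556744
Error: 0.002897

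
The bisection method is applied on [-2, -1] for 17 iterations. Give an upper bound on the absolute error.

Bisection error bound: |error| ≤ (b-a)/2^n
|error| ≤ (-1 - (-2))/2^17 = 1/2^17
|error| ≤ 0.0000076294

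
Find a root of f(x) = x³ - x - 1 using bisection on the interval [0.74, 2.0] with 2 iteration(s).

f(x) = x³ - x - 1
Initial interval: [0.74, 2.0]

Iteration 1:
  c_1 = (0.740000 + 2.000000)/2 = 1.370000
  f(c_1) = f(1.370000) = 0.201353
  f(a) × f(c) < 0, new interval: [0.740000, 1.370000]
Iteration 2:
  c_2 = (0.740000 + 1.370000)/2 = 1.055000
  f(c_2) = f(1.055000) = -0.880759
  f(a) × f(c) ≥ 0, new interval: [1.055000, 1.370000]

After 2 iteration(s), the approximation is c_2 = 1.055000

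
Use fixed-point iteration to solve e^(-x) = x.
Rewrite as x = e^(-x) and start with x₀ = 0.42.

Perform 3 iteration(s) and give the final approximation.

Equation: e^(-x) = x
Fixed-point form: x = e^(-x)
x₀ = 0.42

x_1 = g(0.420000) = 0.657047
x_2 = g(0.657047) = 0.518380
x_3 = g(0.518380) = 0.595484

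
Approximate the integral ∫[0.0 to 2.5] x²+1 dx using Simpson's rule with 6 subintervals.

f(x) = x²+1
a = 0.0, b = 2.5, n = 6
h = (b - a)/n = 0.416667

Simpson's rule: (h/3)[f(x₀) + 4f(x₁) + 2f(x₂) + ... + f(xₙ)]

x_0 = 0.0000, f(x_0) = 1.000000, coefficient = 1
x_1 = 0.4167, f(x_1) = 1.173611, coefficient = 4
x_2 = 0.8333, f(x_2) = 1.694444, coefficient = 2
x_3 = 1.2500, f(x_3) = 2.562500, coefficient = 4
x_4 = 1.6667, f(x_4) = 3.777778, coefficient = 2
x_5 = 2.0833, f(x_5) = 5.340278, coefficient = 4
x_6 = 2.5000, f(x_6) = 7.250000, coefficient = 1

I ≈ (0.416667/3) × 55.500000 = 7.708333
Exact value: 7.708333
Error: 0.000000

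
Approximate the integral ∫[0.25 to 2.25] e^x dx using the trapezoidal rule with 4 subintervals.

f(x) = e^x
a = 0.25, b = 2.25, n = 4
h = (b - a)/n = 0.500000

Trapezoidal rule: (h/2)[f(x₀) + 2f(x₁) + 2f(x₂) + ... + f(xₙ)]

x_0 = 0.2500, f(x_0) = 1.284025, coefficient = 1
x_1 = 0.7500, f(x_1) = 2.117000, coefficient = 2
x_2 = 1.2500, f(x_2) = 3.490343, coefficient = 2
x_3 = 1.7500, f(x_3) = 5.754603, coefficient = 2
x_4 = 2.2500, f(x_4) = 9.487736, coefficient = 1

I ≈ (0.500000/2) × 33.495653 = 8.373913
Exact value: 8.203710
Error: 0.170203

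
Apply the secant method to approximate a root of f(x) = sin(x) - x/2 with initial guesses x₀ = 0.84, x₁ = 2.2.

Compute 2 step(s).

f(x) = sin(x) - x/2
x₀ = 0.84, x₁ = 2.2

Secant formula: x_{n+1} = x_n - f(x_n)(x_n - x_{n-1})/(f(x_n) - f(x_{n-1}))

Iteration 1:
  f(0.840000) = 0.324643
  f(2.200000) = -0.291504
  x_2 = 2.200000 - (-0.291504)×(2.200000 - 0.840000)/(-0.291504 - 0.324643)
       = 1.556574
Iteration 2:
  f(2.200000) = -0.291504
  f(1.556574) = 0.221612
  x_3 = 1.556574 - 0.221612×(1.556574 - 2.200000)/(0.221612 - (-0.291504))
       = 1.834466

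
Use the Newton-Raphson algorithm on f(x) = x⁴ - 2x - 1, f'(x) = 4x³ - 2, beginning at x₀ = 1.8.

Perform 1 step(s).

f(x) = x⁴ - 2x - 1
f'(x) = 4x³ - 2
x₀ = 1.8

Newton-Raphson formula: x_{n+1} = x_n - f(x_n)/f'(x_n)

Iteration 1:
  f(1.800000) = 5.897600
  f'(1.800000) = 21.328000
  x_1 = 1.800000 - 5.897600/21.328000 = 1.523481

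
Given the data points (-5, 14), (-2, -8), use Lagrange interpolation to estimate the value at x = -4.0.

Lagrange interpolation formula:
P(x) = Σ yᵢ × Lᵢ(x)
where Lᵢ(x) = Π_{j≠i} (x - xⱼ)/(xᵢ - xⱼ)

L_0(-4.0) = (-4.0 - (-2))/(-5 - (-2)) = 0.666667
L_1(-4.0) = (-4.0 - (-5))/(-2 - (-5)) = 0.333333

P(-4.0) = 14×L_0(-4.0) + (-8)×L_1(-4.0)
P(-4.0) = 6.666667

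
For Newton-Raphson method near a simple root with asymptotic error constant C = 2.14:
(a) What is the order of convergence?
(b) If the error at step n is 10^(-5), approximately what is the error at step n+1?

(a) Newton-Raphson has quadratic (order 2) convergence near simple roots.
    This means |e_{n+1}| ≈ C|e_n|².

(b) With |e_n| = 10^(-5) and C = 2.14:
    |e_{n+1}| ≈ 2.14 × (10^(-5))² = 2.14 × 10^(-10)

(a) 2 (quadratic); (b) |e_{n+1}| ≈ 2.140e-10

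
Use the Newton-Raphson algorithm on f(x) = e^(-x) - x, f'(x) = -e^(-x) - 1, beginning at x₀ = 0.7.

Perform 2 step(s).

f(x) = e^(-x) - x
f'(x) = -e^(-x) - 1
x₀ = 0.7

Newton-Raphson formula: x_{n+1} = x_n - f(x_n)/f'(x_n)

Iteration 1:
  f(0.700000) = -0.203415
  f'(0.700000) = -1.496585
  x_1 = 0.700000 - (-0.203415)/(-1.496585) = 0.564081
Iteration 2:
  f(0.564081) = 0.004802
  f'(0.564081) = -1.568883
  x_2 = 0.564081 - 0.004802/(-1.568883) = 0.567142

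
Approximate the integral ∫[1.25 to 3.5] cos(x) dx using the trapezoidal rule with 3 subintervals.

f(x) = cos(x)
a = 1.25, b = 3.5, n = 3
h = (b - a)/n = 0.750000

Trapezoidal rule: (h/2)[f(x₀) + 2f(x₁) + 2f(x₂) + ... + f(xₙ)]

x_0 = 1.2500, f(x_0) = 0.315322, coefficient = 1
x_1 = 2.0000, f(x_1) = -0.416147, coefficient = 2
x_2 = 2.7500, f(x_2) = -0.924302, coefficient = 2
x_3 = 3.5000, f(x_3) = -0.936457, coefficient = 1

I ≈ (0.750000/2) × -3.302033 = -1.238262
Exact value: -1.299768
Error: 0.061506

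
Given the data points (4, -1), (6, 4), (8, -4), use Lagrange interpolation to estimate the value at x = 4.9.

Lagrange interpolation formula:
P(x) = Σ yᵢ × Lᵢ(x)
where Lᵢ(x) = Π_{j≠i} (x - xⱼ)/(xᵢ - xⱼ)

L_0(4.9) = (4.9 - 6)/(4 - 6) × (4.9 - 8)/(4 - 8) = 0.426250
L_1(4.9) = (4.9 - 4)/(6 - 4) × (4.9 - 8)/(6 - 8) = 0.697500
L_2(4.9) = (4.9 - 4)/(8 - 4) × (4.9 - 6)/(8 - 6) = -0.123750

P(4.9) = (-1)×L_0(4.9) + 4×L_1(4.9) + (-4)×L_2(4.9)
P(4.9) = 2.858750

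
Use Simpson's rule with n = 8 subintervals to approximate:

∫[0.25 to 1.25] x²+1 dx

f(x) = x²+1
a = 0.25, b = 1.25, n = 8
h = (b - a)/n = 0.125000

Simpson's rule: (h/3)[f(x₀) + 4f(x₁) + 2f(x₂) + ... + f(xₙ)]

x_0 = 0.2500, f(x_0) = 1.062500, coefficient = 1
x_1 = 0.3750, f(x_1) = 1.140625, coefficient = 4
x_2 = 0.5000, f(x_2) = 1.250000, coefficient = 2
x_3 = 0.6250, f(x_3) = 1.390625, coefficient = 4
x_4 = 0.7500, f(x_4) = 1.562500, coefficient = 2
x_5 = 0.8750, f(x_5) = 1.765625, coefficient = 4
x_6 = 1.0000, f(x_6) = 2.000000, coefficient = 2
x_7 = 1.1250, f(x_7) = 2.265625, coefficient = 4
x_8 = 1.2500, f(x_8) = 2.562500, coefficient = 1

I ≈ (0.125000/3) × 39.500000 = 1.645833
Exact value: 1.645833
Error: 0.000000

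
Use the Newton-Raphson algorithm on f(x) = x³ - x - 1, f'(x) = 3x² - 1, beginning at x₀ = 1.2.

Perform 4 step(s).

f(x) = x³ - x - 1
f'(x) = 3x² - 1
x₀ = 1.2

Newton-Raphson formula: x_{n+1} = x_n - f(x_n)/f'(x_n)

Iteration 1:
  f(1.200000) = -0.472000
  f'(1.200000) = 3.320000
  x_1 = 1.200000 - (-0.472000)/3.320000 = 1.342169
Iteration 2:
  f(1.342169) = 0.075636
  f'(1.342169) = 4.404250
  x_2 = 1.342169 - 0.075636/4.404250 = 1.324995
Iteration 3:
  f(1.324995) = 0.001182
  f'(1.324995) = 4.266837
  x_3 = 1.324995 - 0.001182/4.266837 = 1.324718
Iteration 4:
  f(1.324718) = 0.000000
  f'(1.324718) = 4.264634
  x_4 = 1.324718 - 0.000000/4.264634 = 1.324718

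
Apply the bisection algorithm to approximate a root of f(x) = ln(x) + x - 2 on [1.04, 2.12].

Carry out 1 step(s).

f(x) = ln(x) + x - 2
Initial interval: [1.04, 2.12]

Iteration 1:
  c_1 = (1.040000 + 2.120000)/2 = 1.580000
  f(c_1) = f(1.580000) = 0.037425
  f(a) × f(c) < 0, new interval: [1.040000, 1.580000]

After 1 iteration(s), the approximation is c_1 = 1.580000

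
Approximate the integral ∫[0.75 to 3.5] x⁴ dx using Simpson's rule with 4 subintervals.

f(x) = x⁴
a = 0.75, b = 3.5, n = 4
h = (b - a)/n = 0.687500

Simpson's rule: (h/3)[f(x₀) + 4f(x₁) + 2f(x₂) + ... + f(xₙ)]

x_0 = 0.7500, f(x_0) = 0.316406, coefficient = 1
x_1 = 1.4375, f(x_1) = 4.270035, coefficient = 4
x_2 = 2.1250, f(x_2) = 20.390869, coefficient = 2
x_3 = 2.8125, f(x_3) = 62.570572, coefficient = 4
x_4 = 3.5000, f(x_4) = 150.062500, coefficient = 1

I ≈ (0.687500/3) × 458.523071 = 105.078204
Exact value: 104.996289
Error: 0.081915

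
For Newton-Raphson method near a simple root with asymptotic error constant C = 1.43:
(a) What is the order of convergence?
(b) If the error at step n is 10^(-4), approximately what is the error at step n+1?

(a) Newton-Raphson has quadratic (order 2) convergence near simple roots.
    This means |e_{n+1}| ≈ C|e_n|².

(b) With |e_n| = 10^(-4) and C = 1.43:
    |e_{n+1}| ≈ 1.43 × (10^(-4))² = 1.43 × 10^(-8)

(a) 2 (quadratic); (b) |e_{n+1}| ≈ 1.430e-08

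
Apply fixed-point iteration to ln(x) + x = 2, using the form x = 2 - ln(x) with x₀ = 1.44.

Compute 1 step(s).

Equation: ln(x) + x = 2
Fixed-point form: x = 2 - ln(x)
x₀ = 1.44

x_1 = g(1.440000) = 1.635357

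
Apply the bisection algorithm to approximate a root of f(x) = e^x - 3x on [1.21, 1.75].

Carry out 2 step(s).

f(x) = e^x - 3x
Initial interval: [1.21, 1.75]

Iteration 1:
  c_1 = (1.210000 + 1.750000)/2 = 1.480000
  f(c_1) = f(1.480000) = -0.047054
  f(a) × f(c) ≥ 0, new interval: [1.480000, 1.750000]
Iteration 2:
  c_2 = (1.480000 + 1.750000)/2 = 1.615000
  f(c_2) = f(1.615000) = 0.182888
  f(a) × f(c) < 0, new interval: [1.480000, 1.615000]

After 2 iteration(s), the approximation is c_2 = 1.615000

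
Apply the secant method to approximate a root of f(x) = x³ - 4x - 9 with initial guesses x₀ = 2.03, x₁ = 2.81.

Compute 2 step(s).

f(x) = x³ - 4x - 9
x₀ = 2.03, x₁ = 2.81

Secant formula: x_{n+1} = x_n - f(x_n)(x_n - x_{n-1})/(f(x_n) - f(x_{n-1}))

Iteration 1:
  f(2.030000) = -8.754573
  f(2.810000) = 1.948041
  x_2 = 2.810000 - 1.948041×(2.810000 - 2.030000)/(1.948041 - (-8.754573))
       = 2.668028
Iteration 2:
  f(2.810000) = 1.948041
  f(2.668028) = -0.680093
  x_3 = 2.668028 - (-0.680093)×(2.668028 - 2.810000)/(-0.680093 - 1.948041)
       = 2.704767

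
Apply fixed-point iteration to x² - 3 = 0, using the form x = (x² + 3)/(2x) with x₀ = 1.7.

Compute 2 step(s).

Equation: x² - 3 = 0
Fixed-point form: x = (x² + 3)/(2x)
x₀ = 1.7

x_1 = g(1.700000) = 1.732353
x_2 = g(1.732353) = 1.732051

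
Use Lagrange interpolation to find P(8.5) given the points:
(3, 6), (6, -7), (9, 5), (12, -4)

Lagrange interpolation formula:
P(x) = Σ yᵢ × Lᵢ(x)
where Lᵢ(x) = Π_{j≠i} (x - xⱼ)/(xᵢ - xⱼ)

L_0(8.5) = (8.5 - 6)/(3 - 6) × (8.5 - 9)/(3 - 9) × (8.5 - 12)/(3 - 12) = -0.027006
L_1(8.5) = (8.5 - 3)/(6 - 3) × (8.5 - 9)/(6 - 9) × (8.5 - 12)/(6 - 12) = 0.178241
L_2(8.5) = (8.5 - 3)/(9 - 3) × (8.5 - 6)/(9 - 6) × (8.5 - 12)/(9 - 12) = 0.891204
L_3(8.5) = (8.5 - 3)/(12 - 3) × (8.5 - 6)/(12 - 6) × (8.5 - 9)/(12 - 9) = -0.042438

P(8.5) = 6×L_0(8.5) + (-7)×L_1(8.5) + 5×L_2(8.5) + (-4)×L_3(8.5)
P(8.5) = 3.216049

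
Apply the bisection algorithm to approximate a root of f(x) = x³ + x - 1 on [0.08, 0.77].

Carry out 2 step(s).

f(x) = x³ + x - 1
Initial interval: [0.08, 0.77]

Iteration 1:
  c_1 = (0.080000 + 0.770000)/2 = 0.425000
  f(c_1) = f(0.425000) = -0.498234
  f(a) × f(c) ≥ 0, new interval: [0.425000, 0.770000]
Iteration 2:
  c_2 = (0.425000 + 0.770000)/2 = 0.597500
  f(c_2) = f(0.597500) = -0.189189
  f(a) × f(c) ≥ 0, new interval: [0.597500, 0.770000]

After 2 iteration(s), the approximation is c_2 = 0.597500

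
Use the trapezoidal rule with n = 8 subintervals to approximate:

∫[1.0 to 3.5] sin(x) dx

f(x) = sin(x)
a = 1.0, b = 3.5, n = 8
h = (b - a)/n = 0.312500

Trapezoidal rule: (h/2)[f(x₀) + 2f(x₁) + 2f(x₂) + ... + f(xₙ)]

x_0 = 1.0000, f(x_0) = 0.841471, coefficient = 1
x_1 = 1.3125, f(x_1) = 0.966827, coefficient = 2
x_2 = 1.6250, f(x_2) = 0.998531, coefficient = 2
x_3 = 1.9375, f(x_3) = 0.933514, coefficient = 2
x_4 = 2.2500, f(x_4) = 0.778073, coefficient = 2
x_5 = 2.5625, f(x_5) = 0.547265, coefficient = 2
x_6 = 2.8750, f(x_6) = 0.263446, coefficient = 2
x_7 = 3.1875, f(x_7) = -0.045891, coefficient = 2
x_8 = 3.5000, f(x_8) = -0.350783, coefficient = 1

I ≈ (0.312500/2) × 9.374218 = 1.464721
Exact value: 1.476759
Error: 0.012038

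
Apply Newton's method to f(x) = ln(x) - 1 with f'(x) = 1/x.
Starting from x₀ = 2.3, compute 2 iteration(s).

f(x) = ln(x) - 1
f'(x) = 1/x
x₀ = 2.3

Newton-Raphson formula: x_{n+1} = x_n - f(x_n)/f'(x_n)

Iteration 1:
  f(2.300000) = -0.167091
  f'(2.300000) = 0.434783
  x_1 = 2.300000 - (-0.167091)/0.434783 = 2.684309
Iteration 2:
  f(2.684309) = -0.012577
  f'(2.684309) = 0.372535
  x_2 = 2.684309 - (-0.012577)/0.372535 = 2.718069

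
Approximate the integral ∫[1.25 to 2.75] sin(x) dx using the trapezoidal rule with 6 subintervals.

f(x) = sin(x)
a = 1.25, b = 2.75, n = 6
h = (b - a)/n = 0.250000

Trapezoidal rule: (h/2)[f(x₀) + 2f(x₁) + 2f(x₂) + ... + f(xₙ)]

x_0 = 1.2500, f(x_0) = 0.948985, coefficient = 1
x_1 = 1.5000, f(x_1) = 0.997495, coefficient = 2
x_2 = 1.7500, f(x_2) = 0.983986, coefficient = 2
x_3 = 2.0000, f(x_3) = 0.909297, coefficient = 2
x_4 = 2.2500, f(x_4) = 0.778073, coefficient = 2
x_5 = 2.5000, f(x_5) = 0.598472, coefficient = 2
x_6 = 2.7500, f(x_6) = 0.381661, coefficient = 1

I ≈ (0.250000/2) × 9.865293 = 1.233162
Exact value: 1.239625
Error: 0.006463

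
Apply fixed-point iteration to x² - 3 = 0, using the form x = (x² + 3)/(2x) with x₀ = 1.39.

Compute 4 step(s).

Equation: x² - 3 = 0
Fixed-point form: x = (x² + 3)/(2x)
x₀ = 1.39

x_1 = g(1.390000) = 1.774137
x_2 = g(1.774137) = 1.732550
x_3 = g(1.732550) = 1.732051
x_4 = g(1.732051) = 1.732051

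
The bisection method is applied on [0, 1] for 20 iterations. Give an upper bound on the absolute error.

Bisection error bound: |error| ≤ (b-a)/2^n
|error| ≤ (1 - 0)/2^20 = 1/2^20
|error| ≤ 0.0000009537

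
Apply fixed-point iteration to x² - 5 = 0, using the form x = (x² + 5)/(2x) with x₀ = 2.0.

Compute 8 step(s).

Equation: x² - 5 = 0
Fixed-point form: x = (x² + 5)/(2x)
x₀ = 2.0

x_1 = g(2.000000) = 2.250000
x_2 = g(2.250000) = 2.236111
x_3 = g(2.236111) = 2.236068
x_4 = g(2.236068) = 2.236068
x_5 = g(2.236068) = 2.236068
x_6 = g(2.236068) = 2.236068
x_7 = g(2.236068) = 2.236068
x_8 = g(2.236068) = 2.236068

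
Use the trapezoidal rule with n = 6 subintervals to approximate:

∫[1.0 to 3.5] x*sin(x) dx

f(x) = x*sin(x)
a = 1.0, b = 3.5, n = 6
h = (b - a)/n = 0.416667

Trapezoidal rule: (h/2)[f(x₀) + 2f(x₁) + 2f(x₂) + ... + f(xₙ)]

x_0 = 1.0000, f(x_0) = 0.841471, coefficient = 1
x_1 = 1.4167, f(x_1) = 1.399873, coefficient = 2
x_2 = 1.8333, f(x_2) = 1.770514, coefficient = 2
x_3 = 2.2500, f(x_3) = 1.750665, coefficient = 2
x_4 = 2.6667, f(x_4) = 1.219394, coefficient = 2
x_5 = 3.0833, f(x_5) = 0.179531, coefficient = 2
x_6 = 3.5000, f(x_6) = -1.227741, coefficient = 1

I ≈ (0.416667/2) × 12.253682 = 2.552850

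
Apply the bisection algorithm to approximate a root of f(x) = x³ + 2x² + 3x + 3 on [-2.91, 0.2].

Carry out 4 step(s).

f(x) = x³ + 2x² + 3x + 3
Initial interval: [-2.91, 0.2]

Iteration 1:
  c_1 = (-2.910000 + 0.200000)/2 = -1.355000
  f(c_1) = f(-1.355000) = 0.119236
  f(a) × f(c) < 0, new interval: [-2.910000, -1.355000]
Iteration 2:
  c_2 = (-2.910000 + (-1.355000))/2 = -2.132500
  f(c_2) = f(-2.132500) = -4.000051
  f(a) × f(c) ≥ 0, new interval: [-2.132500, -1.355000]
Iteration 3:
  c_3 = (-2.132500 + (-1.355000))/2 = -1.743750
  f(c_3) = f(-1.743750) = -1.452080
  f(a) × f(c) ≥ 0, new interval: [-1.743750, -1.355000]
Iteration 4:
  c_4 = (-1.743750 + (-1.355000))/2 = -1.549375
  f(c_4) = f(-1.549375) = -0.566371
  f(a) × f(c) ≥ 0, new interval: [-1.549375, -1.355000]

After 4 iteration(s), the approximation is c_4 = -1.549375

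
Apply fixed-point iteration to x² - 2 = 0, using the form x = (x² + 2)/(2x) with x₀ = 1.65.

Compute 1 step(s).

Equation: x² - 2 = 0
Fixed-point form: x = (x² + 2)/(2x)
x₀ = 1.65

x_1 = g(1.650000) = 1.431061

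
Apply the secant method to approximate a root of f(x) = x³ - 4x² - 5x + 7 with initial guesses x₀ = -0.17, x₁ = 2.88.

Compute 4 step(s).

f(x) = x³ - 4x² - 5x + 7
x₀ = -0.17, x₁ = 2.88

Secant formula: x_{n+1} = x_n - f(x_n)(x_n - x_{n-1})/(f(x_n) - f(x_{n-1}))

Iteration 1:
  f(-0.170000) = 7.729487
  f(2.880000) = -16.689728
  x_2 = 2.880000 - (-16.689728)×(2.880000 - (-0.170000))/(-16.689728 - 7.729487)
       = 0.795426
Iteration 2:
  f(2.880000) = -16.689728
  f(0.795426) = 0.995332
  x_3 = 0.795426 - 0.995332×(0.795426 - 2.880000)/(0.995332 - (-16.689728))
       = 0.912747
Iteration 3:
  f(0.795426) = 0.995332
  f(0.912747) = -0.135751
  x_4 = 0.912747 - (-0.135751)×(0.912747 - 0.795426)/(-0.135751 - 0.995332)
       = 0.898667
Iteration 4:
  f(0.912747) = -0.135751
  f(0.898667) = 0.002025
  x_5 = 0.898667 - 0.002025×(0.898667 - 0.912747)/(0.002025 - (-0.135751))
       = 0.898874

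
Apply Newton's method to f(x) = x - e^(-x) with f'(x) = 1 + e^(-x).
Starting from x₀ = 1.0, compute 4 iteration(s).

f(x) = x - e^(-x)
f'(x) = 1 + e^(-x)
x₀ = 1.0

Newton-Raphson formula: x_{n+1} = x_n - f(x_n)/f'(x_n)

Iteration 1:
  f(1.000000) = 0.632121
  f'(1.000000) = 1.367879
  x_1 = 1.000000 - 0.632121/1.367879 = 0.537883
Iteration 2:
  f(0.537883) = -0.046100
  f'(0.537883) = 1.583983
  x_2 = 0.537883 - (-0.046100)/1.583983 = 0.566987
Iteration 3:
  f(0.566987) = -0.000245
  f'(0.566987) = 1.567232
  x_3 = 0.566987 - (-0.000245)/1.567232 = 0.567143
Iteration 4:
  f(0.567143) = 0.000000
  f'(0.567143) = 1.567143
  x_4 = 0.567143 - 0.000000/1.567143 = 0.567143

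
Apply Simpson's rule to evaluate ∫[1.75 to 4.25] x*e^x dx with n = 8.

f(x) = x*e^x
a = 1.75, b = 4.25, n = 8
h = (b - a)/n = 0.312500

Simpson's rule: (h/3)[f(x₀) + 4f(x₁) + 2f(x₂) + ... + f(xₙ)]

x_0 = 1.7500, f(x_0) = 10.070555, coefficient = 1
x_1 = 2.0625, f(x_1) = 16.222819, coefficient = 4
x_2 = 2.3750, f(x_2) = 25.533656, coefficient = 2
x_3 = 2.6875, f(x_3) = 39.492524, coefficient = 4
x_4 = 3.0000, f(x_4) = 60.256611, coefficient = 2
x_5 = 3.3125, f(x_5) = 90.940295, coefficient = 4
x_6 = 3.6250, f(x_6) = 136.027121, coefficient = 2
x_7 = 3.9375, f(x_7) = 201.955223, coefficient = 4
x_8 = 4.2500, f(x_8) = 297.948002, coefficient = 1

I ≈ (0.312500/3) × 2146.096779 = 223.551748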